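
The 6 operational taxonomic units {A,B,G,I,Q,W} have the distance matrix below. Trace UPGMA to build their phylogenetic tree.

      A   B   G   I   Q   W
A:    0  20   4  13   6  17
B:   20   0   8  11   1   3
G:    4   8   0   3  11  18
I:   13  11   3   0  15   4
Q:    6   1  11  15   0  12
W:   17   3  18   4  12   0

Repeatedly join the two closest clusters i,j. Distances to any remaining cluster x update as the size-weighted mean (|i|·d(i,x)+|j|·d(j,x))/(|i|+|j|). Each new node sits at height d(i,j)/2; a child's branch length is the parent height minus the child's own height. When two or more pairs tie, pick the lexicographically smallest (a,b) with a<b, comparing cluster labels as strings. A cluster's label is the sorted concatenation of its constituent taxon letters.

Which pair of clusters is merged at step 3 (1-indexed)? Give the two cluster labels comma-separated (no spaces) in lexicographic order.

iteration 1: select B,Q (d=1); attach at lengths (1/2, 1/2); label the merged cluster BQ
  updated: d(A,BQ)=13, d(BQ,G)=19/2, d(BQ,I)=13, d(BQ,W)=15/2
iteration 2: select G,I (d=3); attach at lengths (3/2, 3/2); label the merged cluster GI
  updated: d(A,GI)=17/2, d(BQ,GI)=45/4, d(GI,W)=11
iteration 3: select BQ,W (d=15/2); attach at lengths (13/4, 15/4); label the merged cluster BQW
  updated: d(A,BQW)=43/3, d(BQW,GI)=67/6
iteration 4: select A,GI (d=17/2); attach at lengths (17/4, 11/4); label the merged cluster AGI
  updated: d(AGI,BQW)=110/9
iteration 5: select AGI,BQW (d=110/9); attach at lengths (67/36, 85/36); label the merged cluster ABGIQW
final tree: ((A:17/4,(G:3/2,I:3/2):11/4):67/36,((B:1/2,Q:1/2):13/4,W:15/4):85/36)
total length: 200/9

BQ,W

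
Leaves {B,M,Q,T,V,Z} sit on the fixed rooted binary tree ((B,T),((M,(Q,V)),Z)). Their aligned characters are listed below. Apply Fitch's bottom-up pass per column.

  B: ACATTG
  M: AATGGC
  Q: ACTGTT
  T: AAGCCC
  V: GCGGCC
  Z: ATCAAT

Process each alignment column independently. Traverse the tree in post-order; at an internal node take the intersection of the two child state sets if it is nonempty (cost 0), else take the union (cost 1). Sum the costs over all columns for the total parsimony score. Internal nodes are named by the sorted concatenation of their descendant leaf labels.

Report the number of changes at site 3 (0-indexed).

3

site 0, node BT: B={A} ∩ T={A} → {A} (+0)
site 0, node QV: Q={A} ∪ V={G} → {A,G} (+1)
site 0, node MQV: M={A} ∩ QV={A,G} → {A} (+0)
site 0, node MQVZ: MQV={A} ∩ Z={A} → {A} (+0)
site 0, node BMQTVZ: BT={A} ∩ MQVZ={A} → {A} (+0)
site 1, node BT: B={C} ∪ T={A} → {A,C} (+1)
site 1, node QV: Q={C} ∩ V={C} → {C} (+0)
site 1, node MQV: M={A} ∪ QV={C} → {A,C} (+1)
site 1, node MQVZ: MQV={A,C} ∪ Z={T} → {A,C,T} (+1)
site 1, node BMQTVZ: BT={A,C} ∩ MQVZ={A,C,T} → {A,C} (+0)
site 2, node BT: B={A} ∪ T={G} → {A,G} (+1)
site 2, node QV: Q={T} ∪ V={G} → {G,T} (+1)
site 2, node MQV: M={T} ∩ QV={G,T} → {T} (+0)
site 2, node MQVZ: MQV={T} ∪ Z={C} → {C,T} (+1)
site 2, node BMQTVZ: BT={A,G} ∪ MQVZ={C,T} → {A,C,G,T} (+1)
site 3, node BT: B={T} ∪ T={C} → {C,T} (+1)
site 3, node QV: Q={G} ∩ V={G} → {G} (+0)
site 3, node MQV: M={G} ∩ QV={G} → {G} (+0)
site 3, node MQVZ: MQV={G} ∪ Z={A} → {A,G} (+1)
site 3, node BMQTVZ: BT={C,T} ∪ MQVZ={A,G} → {A,C,G,T} (+1)
site 4, node BT: B={T} ∪ T={C} → {C,T} (+1)
site 4, node QV: Q={T} ∪ V={C} → {C,T} (+1)
site 4, node MQV: M={G} ∪ QV={C,T} → {C,G,T} (+1)
site 4, node MQVZ: MQV={C,G,T} ∪ Z={A} → {A,C,G,T} (+1)
site 4, node BMQTVZ: BT={C,T} ∩ MQVZ={A,C,G,T} → {C,T} (+0)
site 5, node BT: B={G} ∪ T={C} → {C,G} (+1)
site 5, node QV: Q={T} ∪ V={C} → {C,T} (+1)
site 5, node MQV: M={C} ∩ QV={C,T} → {C} (+0)
site 5, node MQVZ: MQV={C} ∪ Z={T} → {C,T} (+1)
site 5, node BMQTVZ: BT={C,G} ∩ MQVZ={C,T} → {C} (+0)
per-site changes: [1, 3, 4, 3, 4, 3]; total = 18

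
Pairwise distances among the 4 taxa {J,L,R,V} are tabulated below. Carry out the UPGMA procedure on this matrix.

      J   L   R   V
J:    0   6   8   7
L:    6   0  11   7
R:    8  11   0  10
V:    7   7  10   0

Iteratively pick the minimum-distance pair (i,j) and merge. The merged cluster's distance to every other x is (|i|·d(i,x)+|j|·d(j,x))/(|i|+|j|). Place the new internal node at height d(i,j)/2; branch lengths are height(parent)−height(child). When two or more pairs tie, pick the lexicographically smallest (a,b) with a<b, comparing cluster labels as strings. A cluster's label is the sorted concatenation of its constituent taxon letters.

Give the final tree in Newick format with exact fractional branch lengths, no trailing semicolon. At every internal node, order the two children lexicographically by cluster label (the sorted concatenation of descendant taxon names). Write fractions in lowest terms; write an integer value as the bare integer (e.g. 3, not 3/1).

(((J:3,L:3):1/2,V:7/2):4/3,R:29/6)

1. join J+L (d=6) ⇒ JL; edges |J|=3, |L|=3
  updated: d(JL,R)=19/2, d(JL,V)=7
2. join JL+V (d=7) ⇒ JLV; edges |JL|=1/2, |V|=7/2
  updated: d(JLV,R)=29/3
3. join JLV+R (d=29/3) ⇒ JLRV; edges |JLV|=4/3, |R|=29/6
final tree: (((J:3,L:3):1/2,V:7/2):4/3,R:29/6)
total length: 97/6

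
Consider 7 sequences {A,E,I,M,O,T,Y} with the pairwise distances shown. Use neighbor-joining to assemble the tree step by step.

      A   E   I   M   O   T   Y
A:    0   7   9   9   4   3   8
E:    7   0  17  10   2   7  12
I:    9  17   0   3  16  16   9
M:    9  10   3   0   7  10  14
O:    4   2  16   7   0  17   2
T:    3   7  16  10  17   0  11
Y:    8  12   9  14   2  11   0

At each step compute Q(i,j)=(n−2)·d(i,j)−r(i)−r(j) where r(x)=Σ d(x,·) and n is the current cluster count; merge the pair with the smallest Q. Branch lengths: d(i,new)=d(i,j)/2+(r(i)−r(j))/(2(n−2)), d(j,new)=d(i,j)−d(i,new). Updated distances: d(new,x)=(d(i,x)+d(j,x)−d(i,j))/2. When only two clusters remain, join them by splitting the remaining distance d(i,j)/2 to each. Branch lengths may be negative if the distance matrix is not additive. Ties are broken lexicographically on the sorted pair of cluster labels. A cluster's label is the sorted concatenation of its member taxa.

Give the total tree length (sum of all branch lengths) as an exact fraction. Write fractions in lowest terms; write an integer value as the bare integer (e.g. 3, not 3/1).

47/2

1. join I+M (d=3, Q=-108) ⇒ IM; edges |I|=16/5, |M|=-1/5
  updated: d(A,IM)=15/2, d(E,IM)=12, d(IM,O)=10, d(IM,T)=23/2, d(IM,Y)=10
2. join O+Y (d=2, Q=-70) ⇒ OY; edges |O|=0, |Y|=2
  updated: d(A,OY)=5, d(E,OY)=6, d(IM,OY)=9, d(OY,T)=13
3. join A+T (d=3, Q=-48) ⇒ AT; edges |A|=-1/2, |T|=7/2
  updated: d(AT,E)=11/2, d(AT,IM)=8, d(AT,OY)=15/2
4. join AT+IM (d=8, Q=-34) ⇒ AIMT; edges |AT|=2, |IM|=6
  updated: d(AIMT,E)=19/4, d(AIMT,OY)=17/4
5. join AIMT+E (d=19/4, Q=-15) ⇒ AEIMT; edges |AIMT|=3/2, |E|=13/4
  updated: d(AEIMT,OY)=11/4
6. join AEIMT+OY (d=11/4) ⇒ AEIMOTY; edges |AEIMT|=11/8, |OY|=11/8
final tree: ((((A:-1/2,T:7/2):2,(I:16/5,M:-1/5):6):3/2,E:13/4):11/8,(O:0,Y:2):11/8)
total length: 47/2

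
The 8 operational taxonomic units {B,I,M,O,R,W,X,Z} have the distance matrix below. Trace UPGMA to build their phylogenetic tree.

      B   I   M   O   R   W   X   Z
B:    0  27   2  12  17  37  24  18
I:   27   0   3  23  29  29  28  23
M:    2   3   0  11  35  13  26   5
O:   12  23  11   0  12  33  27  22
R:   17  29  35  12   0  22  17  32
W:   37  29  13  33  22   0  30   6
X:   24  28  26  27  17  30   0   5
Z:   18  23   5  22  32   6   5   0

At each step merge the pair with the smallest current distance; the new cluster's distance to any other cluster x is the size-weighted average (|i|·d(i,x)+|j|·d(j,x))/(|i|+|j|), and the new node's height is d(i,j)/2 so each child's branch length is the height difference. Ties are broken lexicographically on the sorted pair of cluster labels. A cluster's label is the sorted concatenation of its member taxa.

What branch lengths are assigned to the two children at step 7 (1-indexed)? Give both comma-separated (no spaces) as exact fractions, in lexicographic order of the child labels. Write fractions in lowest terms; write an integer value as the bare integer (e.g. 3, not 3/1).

29/120,43/15

iteration 1: select B,M (d=2); attach at lengths (1, 1); label the merged cluster BM
  updated: d(BM,I)=15, d(BM,O)=23/2, d(BM,R)=26, d(BM,W)=25, d(BM,X)=25, d(BM,Z)=23/2
iteration 2: select X,Z (d=5); attach at lengths (5/2, 5/2); label the merged cluster XZ
  updated: d(BM,XZ)=73/4, d(I,XZ)=51/2, d(O,XZ)=49/2, d(R,XZ)=49/2, d(W,XZ)=18
iteration 3: select BM,O (d=23/2); attach at lengths (19/4, 23/4); label the merged cluster BMO
  updated: d(BMO,I)=53/3, d(BMO,R)=64/3, d(BMO,W)=83/3, d(BMO,XZ)=61/3
iteration 4: select BMO,I (d=53/3); attach at lengths (37/12, 53/6); label the merged cluster BIMO
  updated: d(BIMO,R)=93/4, d(BIMO,W)=28, d(BIMO,XZ)=173/8
iteration 5: select W,XZ (d=18); attach at lengths (9, 13/2); label the merged cluster WXZ
  updated: d(BIMO,WXZ)=95/4, d(R,WXZ)=71/3
iteration 6: select BIMO,R (d=93/4); attach at lengths (67/24, 93/8); label the merged cluster BIMOR
  updated: d(BIMOR,WXZ)=356/15
iteration 7: select BIMOR,WXZ (d=356/15); attach at lengths (29/120, 43/15); label the merged cluster BIMORWXZ
final tree: (((((B:1,M:1):19/4,O:23/4):37/12,I:53/6):67/24,R:93/8):29/120,(W:9,(X:5/2,Z:5/2):13/2):43/15)
total length: 7493/120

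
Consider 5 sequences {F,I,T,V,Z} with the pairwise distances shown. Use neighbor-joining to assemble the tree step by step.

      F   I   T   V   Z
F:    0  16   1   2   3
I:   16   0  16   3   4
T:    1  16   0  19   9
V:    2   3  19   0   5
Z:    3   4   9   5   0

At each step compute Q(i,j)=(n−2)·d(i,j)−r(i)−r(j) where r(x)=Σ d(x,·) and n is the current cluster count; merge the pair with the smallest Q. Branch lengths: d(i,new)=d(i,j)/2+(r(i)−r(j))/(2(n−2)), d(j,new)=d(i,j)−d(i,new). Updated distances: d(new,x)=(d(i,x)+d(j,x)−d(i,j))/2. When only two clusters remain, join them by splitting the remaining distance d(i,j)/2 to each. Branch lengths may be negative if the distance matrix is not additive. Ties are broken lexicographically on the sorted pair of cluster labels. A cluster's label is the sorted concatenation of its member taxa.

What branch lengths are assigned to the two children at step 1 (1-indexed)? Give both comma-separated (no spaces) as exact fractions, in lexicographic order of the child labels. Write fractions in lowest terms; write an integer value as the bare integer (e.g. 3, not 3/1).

-10/3,13/3

1. join F+T (d=1, Q=-64) ⇒ FT; edges |F|=-10/3, |T|=13/3
  updated: d(FT,I)=31/2, d(FT,V)=10, d(FT,Z)=11/2
2. join FT+Z (d=11/2, Q=-69/2) ⇒ FTZ; edges |FT|=55/8, |Z|=-11/8
  updated: d(FTZ,I)=7, d(FTZ,V)=19/4
3. join FTZ+I (d=7, Q=-59/4) ⇒ FITZ; edges |FTZ|=35/8, |I|=21/8
  updated: d(FITZ,V)=3/8
4. join FITZ+V (d=3/8) ⇒ FITVZ; edges |FITZ|=3/16, |V|=3/16
final tree: ((((F:-10/3,T:13/3):55/8,Z:-11/8):35/8,I:21/8):3/16,V:3/16)
total length: 111/8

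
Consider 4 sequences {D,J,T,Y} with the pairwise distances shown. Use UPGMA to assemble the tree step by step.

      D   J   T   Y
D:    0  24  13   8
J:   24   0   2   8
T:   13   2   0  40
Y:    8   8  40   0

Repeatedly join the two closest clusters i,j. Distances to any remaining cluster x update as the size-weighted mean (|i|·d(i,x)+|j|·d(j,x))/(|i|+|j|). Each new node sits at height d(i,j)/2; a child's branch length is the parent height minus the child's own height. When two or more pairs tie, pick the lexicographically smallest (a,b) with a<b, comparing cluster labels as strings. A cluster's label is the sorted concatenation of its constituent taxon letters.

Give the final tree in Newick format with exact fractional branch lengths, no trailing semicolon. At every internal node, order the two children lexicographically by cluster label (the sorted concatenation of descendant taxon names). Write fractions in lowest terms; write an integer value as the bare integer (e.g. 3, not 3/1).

((D:4,Y:4):53/8,(J:1,T:1):77/8)

iteration 1: select J,T (d=2); attach at lengths (1, 1); label the merged cluster JT
  updated: d(D,JT)=37/2, d(JT,Y)=24
iteration 2: select D,Y (d=8); attach at lengths (4, 4); label the merged cluster DY
  updated: d(DY,JT)=85/4
iteration 3: select DY,JT (d=85/4); attach at lengths (53/8, 77/8); label the merged cluster DJTY
final tree: ((D:4,Y:4):53/8,(J:1,T:1):77/8)
total length: 105/4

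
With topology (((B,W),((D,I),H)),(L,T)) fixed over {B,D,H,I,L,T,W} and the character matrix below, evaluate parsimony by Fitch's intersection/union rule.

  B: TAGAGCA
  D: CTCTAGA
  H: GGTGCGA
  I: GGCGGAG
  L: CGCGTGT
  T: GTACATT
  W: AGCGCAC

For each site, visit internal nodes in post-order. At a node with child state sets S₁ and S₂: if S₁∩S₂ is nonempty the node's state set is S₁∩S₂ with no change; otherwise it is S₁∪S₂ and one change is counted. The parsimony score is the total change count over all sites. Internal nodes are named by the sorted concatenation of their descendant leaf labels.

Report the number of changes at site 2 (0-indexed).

[col 0] BW: children B:{T}, W:{A} ∪→ {A,T}; cost 1
[col 0] DI: children D:{C}, I:{G} ∪→ {C,G}; cost 1
[col 0] DHI: children DI:{C,G}, H:{G} ∩→ {G}; cost 0
[col 0] BDHIW: children BW:{A,T}, DHI:{G} ∪→ {A,G,T}; cost 1
[col 0] LT: children L:{C}, T:{G} ∪→ {C,G}; cost 1
[col 0] BDHILTW: children BDHIW:{A,G,T}, LT:{C,G} ∩→ {G}; cost 0
[col 1] BW: children B:{A}, W:{G} ∪→ {A,G}; cost 1
[col 1] DI: children D:{T}, I:{G} ∪→ {G,T}; cost 1
[col 1] DHI: children DI:{G,T}, H:{G} ∩→ {G}; cost 0
[col 1] BDHIW: children BW:{A,G}, DHI:{G} ∩→ {G}; cost 0
[col 1] LT: children L:{G}, T:{T} ∪→ {G,T}; cost 1
[col 1] BDHILTW: children BDHIW:{G}, LT:{G,T} ∩→ {G}; cost 0
[col 2] BW: children B:{G}, W:{C} ∪→ {C,G}; cost 1
[col 2] DI: children D:{C}, I:{C} ∩→ {C}; cost 0
[col 2] DHI: children DI:{C}, H:{T} ∪→ {C,T}; cost 1
[col 2] BDHIW: children BW:{C,G}, DHI:{C,T} ∩→ {C}; cost 0
[col 2] LT: children L:{C}, T:{A} ∪→ {A,C}; cost 1
[col 2] BDHILTW: children BDHIW:{C}, LT:{A,C} ∩→ {C}; cost 0
[col 3] BW: children B:{A}, W:{G} ∪→ {A,G}; cost 1
[col 3] DI: children D:{T}, I:{G} ∪→ {G,T}; cost 1
[col 3] DHI: children DI:{G,T}, H:{G} ∩→ {G}; cost 0
[col 3] BDHIW: children BW:{A,G}, DHI:{G} ∩→ {G}; cost 0
[col 3] LT: children L:{G}, T:{C} ∪→ {C,G}; cost 1
[col 3] BDHILTW: children BDHIW:{G}, LT:{C,G} ∩→ {G}; cost 0
[col 4] BW: children B:{G}, W:{C} ∪→ {C,G}; cost 1
[col 4] DI: children D:{A}, I:{G} ∪→ {A,G}; cost 1
[col 4] DHI: children DI:{A,G}, H:{C} ∪→ {A,C,G}; cost 1
[col 4] BDHIW: children BW:{C,G}, DHI:{A,C,G} ∩→ {C,G}; cost 0
[col 4] LT: children L:{T}, T:{A} ∪→ {A,T}; cost 1
[col 4] BDHILTW: children BDHIW:{C,G}, LT:{A,T} ∪→ {A,C,G,T}; cost 1
[col 5] BW: children B:{C}, W:{A} ∪→ {A,C}; cost 1
[col 5] DI: children D:{G}, I:{A} ∪→ {A,G}; cost 1
[col 5] DHI: children DI:{A,G}, H:{G} ∩→ {G}; cost 0
[col 5] BDHIW: children BW:{A,C}, DHI:{G} ∪→ {A,C,G}; cost 1
[col 5] LT: children L:{G}, T:{T} ∪→ {G,T}; cost 1
[col 5] BDHILTW: children BDHIW:{A,C,G}, LT:{G,T} ∩→ {G}; cost 0
[col 6] BW: children B:{A}, W:{C} ∪→ {A,C}; cost 1
[col 6] DI: children D:{A}, I:{G} ∪→ {A,G}; cost 1
[col 6] DHI: children DI:{A,G}, H:{A} ∩→ {A}; cost 0
[col 6] BDHIW: children BW:{A,C}, DHI:{A} ∩→ {A}; cost 0
[col 6] LT: children L:{T}, T:{T} ∩→ {T}; cost 0
[col 6] BDHILTW: children BDHIW:{A}, LT:{T} ∪→ {A,T}; cost 1
per-site changes: [4, 3, 3, 3, 5, 4, 3]; total = 25

3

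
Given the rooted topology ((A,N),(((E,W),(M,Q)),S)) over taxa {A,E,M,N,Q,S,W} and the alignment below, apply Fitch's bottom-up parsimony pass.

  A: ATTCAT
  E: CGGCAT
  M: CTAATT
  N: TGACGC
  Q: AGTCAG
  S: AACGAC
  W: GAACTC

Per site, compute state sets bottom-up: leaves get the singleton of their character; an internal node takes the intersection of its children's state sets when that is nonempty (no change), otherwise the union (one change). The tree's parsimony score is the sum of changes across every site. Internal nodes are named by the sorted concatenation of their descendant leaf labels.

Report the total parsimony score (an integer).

21

site 0, node AN: A={A} ∪ N={T} → {A,T} (+1)
site 0, node EW: E={C} ∪ W={G} → {C,G} (+1)
site 0, node MQ: M={C} ∪ Q={A} → {A,C} (+1)
site 0, node EMQW: EW={C,G} ∩ MQ={A,C} → {C} (+0)
site 0, node EMQSW: EMQW={C} ∪ S={A} → {A,C} (+1)
site 0, node AEMNQSW: AN={A,T} ∩ EMQSW={A,C} → {A} (+0)
site 1, node AN: A={T} ∪ N={G} → {G,T} (+1)
site 1, node EW: E={G} ∪ W={A} → {A,G} (+1)
site 1, node MQ: M={T} ∪ Q={G} → {G,T} (+1)
site 1, node EMQW: EW={A,G} ∩ MQ={G,T} → {G} (+0)
site 1, node EMQSW: EMQW={G} ∪ S={A} → {A,G} (+1)
site 1, node AEMNQSW: AN={G,T} ∩ EMQSW={A,G} → {G} (+0)
site 2, node AN: A={T} ∪ N={A} → {A,T} (+1)
site 2, node EW: E={G} ∪ W={A} → {A,G} (+1)
site 2, node MQ: M={A} ∪ Q={T} → {A,T} (+1)
site 2, node EMQW: EW={A,G} ∩ MQ={A,T} → {A} (+0)
site 2, node EMQSW: EMQW={A} ∪ S={C} → {A,C} (+1)
site 2, node AEMNQSW: AN={A,T} ∩ EMQSW={A,C} → {A} (+0)
site 3, node AN: A={C} ∩ N={C} → {C} (+0)
site 3, node EW: E={C} ∩ W={C} → {C} (+0)
site 3, node MQ: M={A} ∪ Q={C} → {A,C} (+1)
site 3, node EMQW: EW={C} ∩ MQ={A,C} → {C} (+0)
site 3, node EMQSW: EMQW={C} ∪ S={G} → {C,G} (+1)
site 3, node AEMNQSW: AN={C} ∩ EMQSW={C,G} → {C} (+0)
site 4, node AN: A={A} ∪ N={G} → {A,G} (+1)
site 4, node EW: E={A} ∪ W={T} → {A,T} (+1)
site 4, node MQ: M={T} ∪ Q={A} → {A,T} (+1)
site 4, node EMQW: EW={A,T} ∩ MQ={A,T} → {A,T} (+0)
site 4, node EMQSW: EMQW={A,T} ∩ S={A} → {A} (+0)
site 4, node AEMNQSW: AN={A,G} ∩ EMQSW={A} → {A} (+0)
site 5, node AN: A={T} ∪ N={C} → {C,T} (+1)
site 5, node EW: E={T} ∪ W={C} → {C,T} (+1)
site 5, node MQ: M={T} ∪ Q={G} → {G,T} (+1)
site 5, node EMQW: EW={C,T} ∩ MQ={G,T} → {T} (+0)
site 5, node EMQSW: EMQW={T} ∪ S={C} → {C,T} (+1)
site 5, node AEMNQSW: AN={C,T} ∩ EMQSW={C,T} → {C,T} (+0)
per-site changes: [4, 4, 4, 2, 3, 4]; total = 21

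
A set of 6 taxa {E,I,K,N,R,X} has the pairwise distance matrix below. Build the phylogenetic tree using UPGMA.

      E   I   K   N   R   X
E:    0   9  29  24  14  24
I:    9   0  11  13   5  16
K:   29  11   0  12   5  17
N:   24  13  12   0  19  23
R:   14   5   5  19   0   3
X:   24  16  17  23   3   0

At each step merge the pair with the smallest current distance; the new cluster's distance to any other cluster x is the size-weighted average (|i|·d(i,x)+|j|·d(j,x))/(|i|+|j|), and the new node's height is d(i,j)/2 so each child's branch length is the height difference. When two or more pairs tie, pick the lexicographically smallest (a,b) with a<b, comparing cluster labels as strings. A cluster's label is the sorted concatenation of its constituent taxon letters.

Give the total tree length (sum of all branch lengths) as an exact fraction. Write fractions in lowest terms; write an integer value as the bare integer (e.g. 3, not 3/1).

759/20

step 1: merge (R,X) at d=3; branch lengths R→3/2, X→3/2; new cluster RX
  updated: d(E,RX)=19, d(I,RX)=21/2, d(K,RX)=11, d(N,RX)=21
step 2: merge (E,I) at d=9; branch lengths E→9/2, I→9/2; new cluster EI
  updated: d(EI,K)=20, d(EI,N)=37/2, d(EI,RX)=59/4
step 3: merge (K,RX) at d=11; branch lengths K→11/2, RX→4; new cluster KRX
  updated: d(EI,KRX)=33/2, d(KRX,N)=18
step 4: merge (EI,KRX) at d=33/2; branch lengths EI→15/4, KRX→11/4; new cluster EIKRX
  updated: d(EIKRX,N)=91/5
step 5: merge (EIKRX,N) at d=91/5; branch lengths EIKRX→17/20, N→91/10; new cluster EIKNRX
final tree: (((E:9/2,I:9/2):15/4,(K:11/2,(R:3/2,X:3/2):4):11/4):17/20,N:91/10)
total length: 759/20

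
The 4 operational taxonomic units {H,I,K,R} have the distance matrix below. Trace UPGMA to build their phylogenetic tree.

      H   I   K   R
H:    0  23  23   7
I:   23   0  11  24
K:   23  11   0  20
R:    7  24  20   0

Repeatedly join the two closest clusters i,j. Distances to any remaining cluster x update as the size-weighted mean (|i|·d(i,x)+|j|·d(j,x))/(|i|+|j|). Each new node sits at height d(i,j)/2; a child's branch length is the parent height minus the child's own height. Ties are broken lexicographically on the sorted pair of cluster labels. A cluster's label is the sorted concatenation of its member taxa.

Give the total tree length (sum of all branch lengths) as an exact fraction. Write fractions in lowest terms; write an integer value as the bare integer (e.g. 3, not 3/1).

63/2

step 1: merge (H,R) at d=7; branch lengths H→7/2, R→7/2; new cluster HR
  updated: d(HR,I)=47/2, d(HR,K)=43/2
step 2: merge (I,K) at d=11; branch lengths I→11/2, K→11/2; new cluster IK
  updated: d(HR,IK)=45/2
step 3: merge (HR,IK) at d=45/2; branch lengths HR→31/4, IK→23/4; new cluster HIKR
final tree: ((H:7/2,R:7/2):31/4,(I:11/2,K:11/2):23/4)
total length: 63/2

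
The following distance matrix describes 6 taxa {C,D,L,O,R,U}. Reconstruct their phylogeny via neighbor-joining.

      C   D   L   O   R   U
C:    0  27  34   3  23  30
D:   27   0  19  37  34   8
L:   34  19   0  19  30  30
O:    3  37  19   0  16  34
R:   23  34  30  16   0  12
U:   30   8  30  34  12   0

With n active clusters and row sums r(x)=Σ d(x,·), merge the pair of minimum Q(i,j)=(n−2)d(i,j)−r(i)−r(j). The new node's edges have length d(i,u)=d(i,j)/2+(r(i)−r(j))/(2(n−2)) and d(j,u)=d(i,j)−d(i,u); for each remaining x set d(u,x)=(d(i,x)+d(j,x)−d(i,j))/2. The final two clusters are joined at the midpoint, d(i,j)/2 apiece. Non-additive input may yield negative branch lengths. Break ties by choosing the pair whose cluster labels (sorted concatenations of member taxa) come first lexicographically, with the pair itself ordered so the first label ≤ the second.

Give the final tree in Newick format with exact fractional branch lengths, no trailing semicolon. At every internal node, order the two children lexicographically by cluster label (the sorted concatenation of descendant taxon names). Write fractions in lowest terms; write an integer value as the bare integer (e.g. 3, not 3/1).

((((C:5/2,O:1/2):77/8,R:67/8):47/8,(D:35/6,U:13/6):63/8):101/16,L:101/16)

step 1: merge (C,O) at d=3, Q=-214; branch lengths C→5/2, O→1/2; new cluster CO
  updated: d(CO,D)=61/2, d(CO,L)=25, d(CO,R)=18, d(CO,U)=61/2
step 2: merge (D,U) at d=8, Q=-148; branch lengths D→35/6, U→13/6; new cluster DU
  updated: d(CO,DU)=53/2, d(DU,L)=41/2, d(DU,R)=19
step 3: merge (CO,R) at d=18, Q=-201/2; branch lengths CO→77/8, R→67/8; new cluster COR
  updated: d(COR,DU)=55/4, d(COR,L)=37/2
step 4: merge (COR,DU) at d=55/4, Q=-211/4; branch lengths COR→47/8, DU→63/8; new cluster CDORU
  updated: d(CDORU,L)=101/8
step 5: merge (CDORU,L) at d=101/8; branch lengths CDORU→101/16, L→101/16; new cluster CDLORU
final tree: ((((C:5/2,O:1/2):77/8,R:67/8):47/8,(D:35/6,U:13/6):63/8):101/16,L:101/16)
total length: 443/8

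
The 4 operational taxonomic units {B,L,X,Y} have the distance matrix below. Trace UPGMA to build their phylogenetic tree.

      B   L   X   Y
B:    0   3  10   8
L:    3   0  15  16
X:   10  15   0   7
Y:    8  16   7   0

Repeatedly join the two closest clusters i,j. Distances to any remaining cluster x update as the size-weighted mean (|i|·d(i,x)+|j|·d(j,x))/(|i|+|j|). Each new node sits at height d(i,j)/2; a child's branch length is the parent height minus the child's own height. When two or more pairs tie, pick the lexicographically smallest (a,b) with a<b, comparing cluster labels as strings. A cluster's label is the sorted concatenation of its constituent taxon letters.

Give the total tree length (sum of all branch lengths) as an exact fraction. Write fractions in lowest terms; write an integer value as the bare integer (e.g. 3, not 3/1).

1. join B+L (d=3) ⇒ BL; edges |B|=3/2, |L|=3/2
  updated: d(BL,X)=25/2, d(BL,Y)=12
2. join X+Y (d=7) ⇒ XY; edges |X|=7/2, |Y|=7/2
  updated: d(BL,XY)=49/4
3. join BL+XY (d=49/4) ⇒ BLXY; edges |BL|=37/8, |XY|=21/8
final tree: ((B:3/2,L:3/2):37/8,(X:7/2,Y:7/2):21/8)
total length: 69/4

69/4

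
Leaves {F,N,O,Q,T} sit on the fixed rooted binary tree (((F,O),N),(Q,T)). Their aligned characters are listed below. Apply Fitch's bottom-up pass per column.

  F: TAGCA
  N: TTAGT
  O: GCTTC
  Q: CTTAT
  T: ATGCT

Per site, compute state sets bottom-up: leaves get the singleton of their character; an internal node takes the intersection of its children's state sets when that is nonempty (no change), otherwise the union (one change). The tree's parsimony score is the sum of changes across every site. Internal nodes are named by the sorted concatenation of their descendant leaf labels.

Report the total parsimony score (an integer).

site 0, node FO: F={T} ∪ O={G} → {G,T} (+1)
site 0, node FNO: FO={G,T} ∩ N={T} → {T} (+0)
site 0, node QT: Q={C} ∪ T={A} → {A,C} (+1)
site 0, node FNOQT: FNO={T} ∪ QT={A,C} → {A,C,T} (+1)
site 1, node FO: F={A} ∪ O={C} → {A,C} (+1)
site 1, node FNO: FO={A,C} ∪ N={T} → {A,C,T} (+1)
site 1, node QT: Q={T} ∩ T={T} → {T} (+0)
site 1, node FNOQT: FNO={A,C,T} ∩ QT={T} → {T} (+0)
site 2, node FO: F={G} ∪ O={T} → {G,T} (+1)
site 2, node FNO: FO={G,T} ∪ N={A} → {A,G,T} (+1)
site 2, node QT: Q={T} ∪ T={G} → {G,T} (+1)
site 2, node FNOQT: FNO={A,G,T} ∩ QT={G,T} → {G,T} (+0)
site 3, node FO: F={C} ∪ O={T} → {C,T} (+1)
site 3, node FNO: FO={C,T} ∪ N={G} → {C,G,T} (+1)
site 3, node QT: Q={A} ∪ T={C} → {A,C} (+1)
site 3, node FNOQT: FNO={C,G,T} ∩ QT={A,C} → {C} (+0)
site 4, node FO: F={A} ∪ O={C} → {A,C} (+1)
site 4, node FNO: FO={A,C} ∪ N={T} → {A,C,T} (+1)
site 4, node QT: Q={T} ∩ T={T} → {T} (+0)
site 4, node FNOQT: FNO={A,C,T} ∩ QT={T} → {T} (+0)
per-site changes: [3, 2, 3, 3, 2]; total = 13

13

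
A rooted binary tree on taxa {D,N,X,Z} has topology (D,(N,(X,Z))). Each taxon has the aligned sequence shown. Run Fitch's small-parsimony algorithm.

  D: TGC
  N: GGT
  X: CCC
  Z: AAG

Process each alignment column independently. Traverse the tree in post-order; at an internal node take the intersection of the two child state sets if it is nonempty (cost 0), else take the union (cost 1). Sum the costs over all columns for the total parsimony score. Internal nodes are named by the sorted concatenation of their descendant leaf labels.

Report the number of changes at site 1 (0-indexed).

2

XZ@0: {C} ∪ {A} = {A,C} (union, +1)
NXZ@0: {G} ∪ {A,C} = {A,C,G} (union, +1)
DNXZ@0: {T} ∪ {A,C,G} = {A,C,G,T} (union, +1)
XZ@1: {C} ∪ {A} = {A,C} (union, +1)
NXZ@1: {G} ∪ {A,C} = {A,C,G} (union, +1)
DNXZ@1: {G} ∩ {A,C,G} = {G} (intersection, +0)
XZ@2: {C} ∪ {G} = {C,G} (union, +1)
NXZ@2: {T} ∪ {C,G} = {C,G,T} (union, +1)
DNXZ@2: {C} ∩ {C,G,T} = {C} (intersection, +0)
per-site changes: [3, 2, 2]; total = 7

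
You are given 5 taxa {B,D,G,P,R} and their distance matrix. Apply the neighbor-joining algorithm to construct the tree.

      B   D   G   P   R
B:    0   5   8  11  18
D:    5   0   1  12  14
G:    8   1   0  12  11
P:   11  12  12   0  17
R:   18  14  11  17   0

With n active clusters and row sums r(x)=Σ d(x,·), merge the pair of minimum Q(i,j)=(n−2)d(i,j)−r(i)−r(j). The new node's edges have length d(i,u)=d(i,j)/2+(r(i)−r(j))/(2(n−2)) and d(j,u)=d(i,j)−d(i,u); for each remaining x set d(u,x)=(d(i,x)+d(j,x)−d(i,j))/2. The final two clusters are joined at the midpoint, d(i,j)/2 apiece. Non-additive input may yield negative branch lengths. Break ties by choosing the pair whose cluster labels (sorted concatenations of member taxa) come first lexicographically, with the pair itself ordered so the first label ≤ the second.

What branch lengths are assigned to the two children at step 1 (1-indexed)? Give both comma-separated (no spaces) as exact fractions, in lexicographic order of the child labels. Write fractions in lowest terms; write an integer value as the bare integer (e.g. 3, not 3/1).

23/6,43/6

iteration 1: select B,P (d=11, Q=-61); attach at lengths (23/6, 43/6); label the merged cluster BP
  updated: d(BP,D)=3, d(BP,G)=9/2, d(BP,R)=12
iteration 2: select BP,R (d=12, Q=-65/2); attach at lengths (13/8, 83/8); label the merged cluster BPR
  updated: d(BPR,D)=5/2, d(BPR,G)=7/4
iteration 3: select BPR,D (d=5/2, Q=-21/4); attach at lengths (13/8, 7/8); label the merged cluster BDPR
  updated: d(BDPR,G)=1/8
iteration 4: select BDPR,G (d=1/8); attach at lengths (1/16, 1/16); label the merged cluster BDGPR
final tree: ((((B:23/6,P:43/6):13/8,R:83/8):13/8,D:7/8):1/16,G:1/16)
total length: 205/8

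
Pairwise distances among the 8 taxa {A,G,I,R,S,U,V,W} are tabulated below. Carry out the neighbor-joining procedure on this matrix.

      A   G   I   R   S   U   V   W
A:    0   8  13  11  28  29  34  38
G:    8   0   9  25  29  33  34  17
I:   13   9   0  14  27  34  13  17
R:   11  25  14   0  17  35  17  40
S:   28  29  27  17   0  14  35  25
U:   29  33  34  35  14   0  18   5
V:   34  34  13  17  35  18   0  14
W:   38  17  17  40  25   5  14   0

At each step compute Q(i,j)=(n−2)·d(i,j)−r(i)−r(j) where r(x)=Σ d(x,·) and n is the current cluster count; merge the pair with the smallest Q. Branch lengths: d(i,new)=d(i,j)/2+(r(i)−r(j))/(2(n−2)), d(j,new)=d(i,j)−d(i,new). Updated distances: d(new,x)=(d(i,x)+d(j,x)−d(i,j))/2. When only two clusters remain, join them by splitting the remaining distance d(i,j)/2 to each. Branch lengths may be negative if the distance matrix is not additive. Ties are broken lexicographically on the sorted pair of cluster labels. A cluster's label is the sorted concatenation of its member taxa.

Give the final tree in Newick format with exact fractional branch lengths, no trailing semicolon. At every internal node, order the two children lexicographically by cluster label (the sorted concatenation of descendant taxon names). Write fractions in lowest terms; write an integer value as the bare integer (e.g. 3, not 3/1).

step 1: merge (U,W) at d=5, Q=-294; branch lengths U→7/2, W→3/2; new cluster UW
  updated: d(A,UW)=31, d(G,UW)=45/2, d(I,UW)=23, d(R,UW)=35, d(S,UW)=17, d(UW,V)=27/2
step 2: merge (UW,V) at d=27/2, Q=-221; branch lengths UW→63/10, V→36/5; new cluster UVW
  updated: d(A,UVW)=103/4, d(G,UVW)=43/2, d(I,UVW)=45/4, d(R,UVW)=77/4, d(S,UVW)=77/4
step 3: merge (A,G) at d=8, Q=-585/4; branch lengths A→101/32, G→155/32; new cluster AG
  updated: d(AG,I)=7, d(AG,R)=14, d(AG,S)=49/2, d(AG,UVW)=157/8
step 4: merge (AG,I) at d=7, Q=-827/8; branch lengths AG→215/48, I→121/48; new cluster AGI
  updated: d(AGI,R)=21/2, d(AGI,S)=89/4, d(AGI,UVW)=191/16
step 5: merge (AGI,UVW) at d=191/16, Q=-285/4; branch lengths AGI→145/32, UVW→237/32; new cluster AGIUVW
  updated: d(AGIUVW,R)=285/32, d(AGIUVW,S)=473/32
step 6: merge (AGIUVW,R) at d=285/32, Q=-651/16; branch lengths AGIUVW→107/32, R→89/16; new cluster AGIRUVW
  updated: d(AGIRUVW,S)=183/16
step 7: merge (AGIRUVW,S) at d=183/16; branch lengths AGIRUVW→183/32, S→183/32; new cluster AGIRSUVW
final tree: (((((A:101/32,G:155/32):215/48,I:121/48):145/32,((U:7/2,W:3/2):63/10,V:36/5):237/32):107/32,R:89/16):183/32,S:183/32)
total length: 2105/32

(((((A:101/32,G:155/32):215/48,I:121/48):145/32,((U:7/2,W:3/2):63/10,V:36/5):237/32):107/32,R:89/16):183/32,S:183/32)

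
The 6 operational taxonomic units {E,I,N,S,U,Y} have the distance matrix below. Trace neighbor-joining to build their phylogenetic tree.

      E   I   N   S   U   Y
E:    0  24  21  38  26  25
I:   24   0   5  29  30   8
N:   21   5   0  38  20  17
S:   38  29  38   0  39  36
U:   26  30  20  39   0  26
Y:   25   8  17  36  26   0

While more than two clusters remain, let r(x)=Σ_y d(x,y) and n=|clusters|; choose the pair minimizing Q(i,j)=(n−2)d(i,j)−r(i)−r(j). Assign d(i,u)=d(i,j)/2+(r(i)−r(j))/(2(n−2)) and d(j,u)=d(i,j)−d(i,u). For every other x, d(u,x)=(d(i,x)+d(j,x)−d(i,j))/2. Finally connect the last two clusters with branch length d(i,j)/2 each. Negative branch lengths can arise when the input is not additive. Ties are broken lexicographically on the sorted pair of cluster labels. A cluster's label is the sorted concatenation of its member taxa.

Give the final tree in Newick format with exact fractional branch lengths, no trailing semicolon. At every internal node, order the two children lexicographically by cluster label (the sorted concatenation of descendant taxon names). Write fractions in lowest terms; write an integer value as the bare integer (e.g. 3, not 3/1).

(((E:197/16,U:219/16):19/16,((I:15/8,N:25/8):11/4,Y:29/4):67/16):389/32,S:389/32)

1. join I+N (d=5, Q=-177) ⇒ IN; edges |I|=15/8, |N|=25/8
  updated: d(E,IN)=20, d(IN,S)=31, d(IN,U)=45/2, d(IN,Y)=10
2. join IN+Y (d=10, Q=-301/2) ⇒ INY; edges |IN|=11/4, |Y|=29/4
  updated: d(E,INY)=35/2, d(INY,S)=57/2, d(INY,U)=77/4
3. join E+U (d=26, Q=-455/4) ⇒ EU; edges |E|=197/16, |U|=219/16
  updated: d(EU,INY)=43/8, d(EU,S)=51/2
4. join EU+INY (d=43/8, Q=-475/8) ⇒ EINUY; edges |EU|=19/16, |INY|=67/16
  updated: d(EINUY,S)=389/16
5. join EINUY+S (d=389/16) ⇒ EINSUY; edges |EINUY|=389/32, |S|=389/32
final tree: (((E:197/16,U:219/16):19/16,((I:15/8,N:25/8):11/4,Y:29/4):67/16):389/32,S:389/32)
total length: 1131/16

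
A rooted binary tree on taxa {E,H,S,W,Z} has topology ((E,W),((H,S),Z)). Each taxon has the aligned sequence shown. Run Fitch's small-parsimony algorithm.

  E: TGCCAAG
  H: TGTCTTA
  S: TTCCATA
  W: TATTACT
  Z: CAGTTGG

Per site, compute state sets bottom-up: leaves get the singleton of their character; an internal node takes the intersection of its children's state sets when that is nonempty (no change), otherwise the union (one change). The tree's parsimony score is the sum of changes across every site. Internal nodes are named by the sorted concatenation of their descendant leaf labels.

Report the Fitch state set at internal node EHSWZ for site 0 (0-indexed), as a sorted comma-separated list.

T

EW@0: {T} ∩ {T} = {T} (intersection, +0)
HS@0: {T} ∩ {T} = {T} (intersection, +0)
HSZ@0: {T} ∪ {C} = {C,T} (union, +1)
EHSWZ@0: {T} ∩ {C,T} = {T} (intersection, +0)
EW@1: {G} ∪ {A} = {A,G} (union, +1)
HS@1: {G} ∪ {T} = {G,T} (union, +1)
HSZ@1: {G,T} ∪ {A} = {A,G,T} (union, +1)
EHSWZ@1: {A,G} ∩ {A,G,T} = {A,G} (intersection, +0)
EW@2: {C} ∪ {T} = {C,T} (union, +1)
HS@2: {T} ∪ {C} = {C,T} (union, +1)
HSZ@2: {C,T} ∪ {G} = {C,G,T} (union, +1)
EHSWZ@2: {C,T} ∩ {C,G,T} = {C,T} (intersection, +0)
EW@3: {C} ∪ {T} = {C,T} (union, +1)
HS@3: {C} ∩ {C} = {C} (intersection, +0)
HSZ@3: {C} ∪ {T} = {C,T} (union, +1)
EHSWZ@3: {C,T} ∩ {C,T} = {C,T} (intersection, +0)
EW@4: {A} ∩ {A} = {A} (intersection, +0)
HS@4: {T} ∪ {A} = {A,T} (union, +1)
HSZ@4: {A,T} ∩ {T} = {T} (intersection, +0)
EHSWZ@4: {A} ∪ {T} = {A,T} (union, +1)
EW@5: {A} ∪ {C} = {A,C} (union, +1)
HS@5: {T} ∩ {T} = {T} (intersection, +0)
HSZ@5: {T} ∪ {G} = {G,T} (union, +1)
EHSWZ@5: {A,C} ∪ {G,T} = {A,C,G,T} (union, +1)
EW@6: {G} ∪ {T} = {G,T} (union, +1)
HS@6: {A} ∩ {A} = {A} (intersection, +0)
HSZ@6: {A} ∪ {G} = {A,G} (union, +1)
EHSWZ@6: {G,T} ∩ {A,G} = {G} (intersection, +0)
per-site changes: [1, 3, 3, 2, 2, 3, 2]; total = 16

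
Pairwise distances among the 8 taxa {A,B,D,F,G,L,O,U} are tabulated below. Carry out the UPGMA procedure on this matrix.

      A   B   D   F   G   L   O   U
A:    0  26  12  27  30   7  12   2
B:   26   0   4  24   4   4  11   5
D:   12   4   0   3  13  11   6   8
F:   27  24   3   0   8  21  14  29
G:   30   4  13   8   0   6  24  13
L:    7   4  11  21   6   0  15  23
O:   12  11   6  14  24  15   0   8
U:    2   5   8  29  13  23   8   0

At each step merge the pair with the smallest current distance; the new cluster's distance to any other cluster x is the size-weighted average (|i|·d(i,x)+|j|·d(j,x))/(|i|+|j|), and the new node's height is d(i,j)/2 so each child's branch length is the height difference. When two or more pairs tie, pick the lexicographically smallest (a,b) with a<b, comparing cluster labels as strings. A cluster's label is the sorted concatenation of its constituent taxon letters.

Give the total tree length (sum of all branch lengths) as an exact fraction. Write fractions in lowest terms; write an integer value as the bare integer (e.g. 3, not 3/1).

iteration 1: select A,U (d=2); attach at lengths (1, 1); label the merged cluster AU
  updated: d(AU,B)=31/2, d(AU,D)=10, d(AU,F)=28, d(AU,G)=43/2, d(AU,L)=15, d(AU,O)=10
iteration 2: select D,F (d=3); attach at lengths (3/2, 3/2); label the merged cluster DF
  updated: d(AU,DF)=19, d(B,DF)=14, d(DF,G)=21/2, d(DF,L)=16, d(DF,O)=10
iteration 3: select B,G (d=4); attach at lengths (2, 2); label the merged cluster BG
  updated: d(AU,BG)=37/2, d(BG,DF)=49/4, d(BG,L)=5, d(BG,O)=35/2
iteration 4: select BG,L (d=5); attach at lengths (1/2, 5/2); label the merged cluster BGL
  updated: d(AU,BGL)=52/3, d(BGL,DF)=27/2, d(BGL,O)=50/3
iteration 5: select AU,O (d=10); attach at lengths (4, 5); label the merged cluster AOU
  updated: d(AOU,BGL)=154/9, d(AOU,DF)=16
iteration 6: select BGL,DF (d=27/2); attach at lengths (17/4, 21/4); label the merged cluster BDFGL
  updated: d(AOU,BDFGL)=50/3
iteration 7: select AOU,BDFGL (d=50/3); attach at lengths (10/3, 19/12); label the merged cluster ABDFGLOU
final tree: (((A:1,U:1):4,O:5):10/3,(((B:2,G:2):1/2,L:5/2):17/4,(D:3/2,F:3/2):21/4):19/12)
total length: 425/12

425/12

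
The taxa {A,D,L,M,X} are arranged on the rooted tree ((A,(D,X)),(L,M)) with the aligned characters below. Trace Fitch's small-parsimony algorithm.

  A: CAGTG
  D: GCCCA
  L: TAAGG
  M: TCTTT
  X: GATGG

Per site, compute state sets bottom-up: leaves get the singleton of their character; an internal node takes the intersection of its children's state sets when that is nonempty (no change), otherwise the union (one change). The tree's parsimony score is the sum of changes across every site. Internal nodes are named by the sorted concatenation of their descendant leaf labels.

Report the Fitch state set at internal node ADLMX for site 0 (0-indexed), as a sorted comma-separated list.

site 0, node DX: D={G} ∩ X={G} → {G} (+0)
site 0, node ADX: A={C} ∪ DX={G} → {C,G} (+1)
site 0, node LM: L={T} ∩ M={T} → {T} (+0)
site 0, node ADLMX: ADX={C,G} ∪ LM={T} → {C,G,T} (+1)
site 1, node DX: D={C} ∪ X={A} → {A,C} (+1)
site 1, node ADX: A={A} ∩ DX={A,C} → {A} (+0)
site 1, node LM: L={A} ∪ M={C} → {A,C} (+1)
site 1, node ADLMX: ADX={A} ∩ LM={A,C} → {A} (+0)
site 2, node DX: D={C} ∪ X={T} → {C,T} (+1)
site 2, node ADX: A={G} ∪ DX={C,T} → {C,G,T} (+1)
site 2, node LM: L={A} ∪ M={T} → {A,T} (+1)
site 2, node ADLMX: ADX={C,G,T} ∩ LM={A,T} → {T} (+0)
site 3, node DX: D={C} ∪ X={G} → {C,G} (+1)
site 3, node ADX: A={T} ∪ DX={C,G} → {C,G,T} (+1)
site 3, node LM: L={G} ∪ M={T} → {G,T} (+1)
site 3, node ADLMX: ADX={C,G,T} ∩ LM={G,T} → {G,T} (+0)
site 4, node DX: D={A} ∪ X={G} → {A,G} (+1)
site 4, node ADX: A={G} ∩ DX={A,G} → {G} (+0)
site 4, node LM: L={G} ∪ M={T} → {G,T} (+1)
site 4, node ADLMX: ADX={G} ∩ LM={G,T} → {G} (+0)
per-site changes: [2, 2, 3, 3, 2]; total = 12

C,G,T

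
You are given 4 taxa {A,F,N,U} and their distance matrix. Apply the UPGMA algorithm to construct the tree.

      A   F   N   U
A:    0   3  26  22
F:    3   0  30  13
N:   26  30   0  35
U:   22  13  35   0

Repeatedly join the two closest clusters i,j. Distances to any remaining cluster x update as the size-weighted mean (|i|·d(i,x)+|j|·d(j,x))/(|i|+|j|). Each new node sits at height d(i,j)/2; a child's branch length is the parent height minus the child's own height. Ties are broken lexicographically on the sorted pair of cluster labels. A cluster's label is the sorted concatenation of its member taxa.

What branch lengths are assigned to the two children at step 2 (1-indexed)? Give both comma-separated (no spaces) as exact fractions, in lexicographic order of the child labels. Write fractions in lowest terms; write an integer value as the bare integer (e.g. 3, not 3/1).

1. join A+F (d=3) ⇒ AF; edges |A|=3/2, |F|=3/2
  updated: d(AF,N)=28, d(AF,U)=35/2
2. join AF+U (d=35/2) ⇒ AFU; edges |AF|=29/4, |U|=35/4
  updated: d(AFU,N)=91/3
3. join AFU+N (d=91/3) ⇒ AFNU; edges |AFU|=77/12, |N|=91/6
final tree: (((A:3/2,F:3/2):29/4,U:35/4):77/12,N:91/6)
total length: 487/12

29/4,35/4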